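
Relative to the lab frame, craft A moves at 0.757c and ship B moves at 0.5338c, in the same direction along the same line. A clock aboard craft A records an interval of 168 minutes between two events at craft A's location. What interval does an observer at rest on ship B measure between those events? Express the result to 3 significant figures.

181 minutes

The velocity of craft A relative to ship B is (0.757 − 0.5338)c / (1 − 0.757×0.5338) = 0.37455c; relative speed 0.37455c.
γ for this relative speed: γ = 1/√(1 − 0.140288) = 1.0785.
The clock on craft A records proper time, so ship B measures Δt = γΔτ = 1.0785 × 168 = 181 minutes.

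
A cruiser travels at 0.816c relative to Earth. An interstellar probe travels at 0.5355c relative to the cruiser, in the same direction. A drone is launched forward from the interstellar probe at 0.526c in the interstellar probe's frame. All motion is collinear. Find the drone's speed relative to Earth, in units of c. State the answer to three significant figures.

0.981c

Compose velocities in two stages. Stage 1 (into S'): u₁ = (0.526+0.5355)/(1+0.526×0.5355) = 0.82821.
Stage 2 (into S): u = (0.82821+0.816)/(1+0.82821×0.816) = 0.98114, so the speed is 0.981c.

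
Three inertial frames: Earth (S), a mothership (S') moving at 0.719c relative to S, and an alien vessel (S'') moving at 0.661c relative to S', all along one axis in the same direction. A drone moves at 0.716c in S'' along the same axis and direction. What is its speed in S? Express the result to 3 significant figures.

First combine the drone and alien vessel (S''→S'): u₁ = (0.716 + 0.661)/(1 + 0.716×0.661) = 1.377/1.473276 = 0.93465.
Then combine with the mothership (S'→S): u = (0.93465 + 0.719)/(1 + 0.93465×0.719) = 1.65365/1.67201335 = 0.98902.

0.989c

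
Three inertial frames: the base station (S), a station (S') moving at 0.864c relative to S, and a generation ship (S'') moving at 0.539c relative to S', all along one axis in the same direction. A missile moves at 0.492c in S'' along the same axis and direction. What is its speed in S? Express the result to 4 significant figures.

0.9852c

Apply u = (u'+v)/(1+u'v) twice. Missile in the station frame: (0.492+0.539)/(1+0.492·0.539) = 1.031/1.265188 = 0.8149c.
That velocity, transformed to the rest frame of the base station: (0.8149+0.864)/(1+0.8149·0.864) = 1.6789/1.7040736 = 0.98523c.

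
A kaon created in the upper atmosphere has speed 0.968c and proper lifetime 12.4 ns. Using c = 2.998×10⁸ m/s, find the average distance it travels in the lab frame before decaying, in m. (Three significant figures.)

γ = 1/√(1 − β²) = 1/√(1 − 0.937024) = 1/√0.062976 = 1/0.25095 = 3.9849.
Lab-frame lifetime: Δt = γτ = 3.9849 × 12.4 ns = 49.413 ns.
Distance: d = vΔt = 0.968 × 2.998×10⁸ m/s × 4.9413×10^-8 s = 14.3 m.

14.3 m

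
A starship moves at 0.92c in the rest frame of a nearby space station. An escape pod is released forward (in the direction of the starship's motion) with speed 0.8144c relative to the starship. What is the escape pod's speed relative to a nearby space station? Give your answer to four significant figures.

Relativistic velocity addition: u = (u' + v)/(1 + u'v/c²), with u' = 0.8144c and v = 0.92c.
Numerator: 0.8144 + 0.92 = 1.7344. Denominator: 1 + (0.8144)(0.92) = 1.749248.
u = 1.7344/1.749248 = 0.99151, so the speed is 0.9915c.

0.9915c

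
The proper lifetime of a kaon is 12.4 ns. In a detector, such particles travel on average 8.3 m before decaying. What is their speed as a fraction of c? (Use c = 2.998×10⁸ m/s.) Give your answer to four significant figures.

0.9126c

Let x = d/(cτ) = 8.300 m / (2.998×10⁸ m/s × 1.240×10^-8 s) = 2.2327. Since d = βγcτ, x = βγ = β/√(1−β²).
Solving: β² = x²/(1+x²) = 4.98495/5.98495 = 0.832914, so β = 0.9126.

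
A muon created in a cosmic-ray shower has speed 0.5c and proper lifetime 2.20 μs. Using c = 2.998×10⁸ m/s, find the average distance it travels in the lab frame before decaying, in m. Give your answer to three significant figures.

β² = 0.25, so γ = 1/√0.75 = 1.1547.
Lab-frame lifetime: Δt = γτ = 1.1547 × 2.20 μs = 2.5403 μs.
Distance: d = vΔt = 0.5 × 2.998×10⁸ m/s × 2.5403×10^-6 s = 381 m.

381 m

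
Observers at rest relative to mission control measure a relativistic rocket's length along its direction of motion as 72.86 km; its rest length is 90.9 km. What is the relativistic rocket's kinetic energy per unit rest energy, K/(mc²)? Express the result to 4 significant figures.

From L = L₀/γ: γ = 90.9/72.86 = 1.2476.
K/(mc²) = γ − 1 = 1.2476 − 1 = 0.2476.

0.2476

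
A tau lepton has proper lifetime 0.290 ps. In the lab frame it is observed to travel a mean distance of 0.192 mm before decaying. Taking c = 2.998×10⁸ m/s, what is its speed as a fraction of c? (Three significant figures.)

Lab distance = (lab lifetime)·v = γτ·βc, so βγ = d/(cτ) = 1.920×10^-4/(2.998×10⁸ × 2.900×10^-13) = 2.2084.
With βγ = 2.2084: γ² = 1 + (βγ)² = 5.87703, and β = (βγ)/γ = 2.2084/2.42426 = 0.911.

0.911c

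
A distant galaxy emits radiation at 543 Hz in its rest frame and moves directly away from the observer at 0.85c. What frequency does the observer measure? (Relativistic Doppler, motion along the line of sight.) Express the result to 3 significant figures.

155 Hz

Relativistic Doppler (source moving away): f_obs = f_src · √((1−β)/(1+β)).
With β = 0.85: factor = √(0.15/1.85) = 0.28475.
f_obs = 543 × 0.28475 = 155 Hz.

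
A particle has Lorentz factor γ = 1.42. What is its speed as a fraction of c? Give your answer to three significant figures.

β = √(1 − 1/γ²) = √(1 − 1/2.0164) = √0.504067 = 0.710.

0.710c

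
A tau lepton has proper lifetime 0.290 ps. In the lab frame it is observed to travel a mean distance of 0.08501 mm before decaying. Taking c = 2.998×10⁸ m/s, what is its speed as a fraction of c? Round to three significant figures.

0.699c

Lab distance = (lab lifetime)·v = γτ·βc, so βγ = d/(cτ) = 8.501×10^-5/(2.998×10⁸ × 2.900×10^-13) = 0.97778.
With βγ = 0.97778: γ² = 1 + (βγ)² = 1.956054, and β = (βγ)/γ = 0.97778/1.39859 = 0.699.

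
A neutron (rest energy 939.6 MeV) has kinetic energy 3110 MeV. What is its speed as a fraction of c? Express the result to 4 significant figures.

0.9727c

γ = 1 + K/(mc²) = 1 + 3110/939.6 = 4.3099.
β = √(1 − 1/γ²) = √(1 − 0.0538351) = √0.9461649 = 0.9727.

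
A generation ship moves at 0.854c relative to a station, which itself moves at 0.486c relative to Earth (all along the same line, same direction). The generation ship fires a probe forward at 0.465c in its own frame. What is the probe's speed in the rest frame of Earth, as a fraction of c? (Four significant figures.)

First combine the probe and generation ship (S''→S'): u₁ = (0.465 + 0.854)/(1 + 0.465×0.854) = 1.319/1.39711 = 0.94409.
Then combine with the station (S'→S): u = (0.94409 + 0.486)/(1 + 0.94409×0.486) = 1.43009/1.45882774 = 0.9803.

0.9803c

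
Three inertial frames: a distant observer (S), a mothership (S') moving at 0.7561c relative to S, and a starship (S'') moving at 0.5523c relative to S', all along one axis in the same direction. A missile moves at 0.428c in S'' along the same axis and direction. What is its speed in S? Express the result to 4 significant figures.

0.9684c

Apply u = (u'+v)/(1+u'v) twice. Missile in the mothership frame: (0.428+0.5523)/(1+0.428·0.5523) = 0.9803/1.2363844 = 0.79288c.
That velocity, transformed to the rest frame of a distant observer: (0.79288+0.7561)/(1+0.79288·0.7561) = 1.54898/1.599496568 = 0.96842c.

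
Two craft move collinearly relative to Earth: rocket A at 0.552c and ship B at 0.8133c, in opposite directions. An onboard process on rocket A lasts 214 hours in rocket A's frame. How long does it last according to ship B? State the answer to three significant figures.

639 hours

Transform rocket A's velocity into ship B's frame: (0.552 + 0.8133)/(1 + 0.552·0.8133) = 1.3653/1.4489416, so the relative speed is 0.94227c.
γ for this relative speed: γ = 1/√(1 − 0.887873) = 2.9864.
The clock on rocket A records proper time, so ship B measures Δt = γΔτ = 2.9864 × 214 = 639 hours.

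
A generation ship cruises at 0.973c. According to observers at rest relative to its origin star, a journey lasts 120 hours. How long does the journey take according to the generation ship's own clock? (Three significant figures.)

γ = 1/√(1 − β²) = 1/√(1 − 0.946729) = 1/√0.053271 = 1/0.230805 = 4.3327.
The moving clock records proper time: Δτ = Δt/γ = 120/4.3327 = 27.7 hours.

27.7 hours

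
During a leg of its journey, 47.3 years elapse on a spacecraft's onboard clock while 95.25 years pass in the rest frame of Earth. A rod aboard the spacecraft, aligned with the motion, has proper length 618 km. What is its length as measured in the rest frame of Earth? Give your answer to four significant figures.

306.9 km

From Δt = γΔτ: γ = 95.25/47.3 = 2.01374.
The rod contracts by the same γ: 618 km / 2.01374 = 306.9 km.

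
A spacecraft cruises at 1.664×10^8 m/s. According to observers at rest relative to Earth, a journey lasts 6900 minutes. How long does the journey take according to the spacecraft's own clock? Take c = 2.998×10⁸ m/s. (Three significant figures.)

β = v/c = (1.664×10^8 m/s)/(2.998×10⁸ m/s) = 0.555037.
β² = 0.3080661, so γ = 1/√0.6919339 = 1.2022.
The moving clock records proper time: Δτ = Δt/γ = 6900/1.2022 = 5740 minutes.

5740 minutes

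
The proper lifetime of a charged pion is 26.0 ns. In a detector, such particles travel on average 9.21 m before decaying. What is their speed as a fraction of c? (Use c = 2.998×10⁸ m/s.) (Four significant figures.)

Lab distance = (lab lifetime)·v = γτ·βc, so βγ = d/(cτ) = 9.210/(2.998×10⁸ × 2.600×10^-8) = 1.1816.
With βγ = 1.1816: γ² = 1 + (βγ)² = 2.39618, and β = (βγ)/γ = 1.1816/1.54796 = 0.7633.

0.7633c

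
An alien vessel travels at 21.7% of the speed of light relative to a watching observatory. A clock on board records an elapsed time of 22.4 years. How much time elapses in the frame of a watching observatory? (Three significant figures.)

22.9 years

With β = 0.217, γ = 1/√(1 − 0.217²) = 1/√0.952911 = 1.0244.
The onboard clock measures proper time, so the interval in the rest frame of a watching observatory is dilated: Δt = γ·Δτ = 1.0244 × 22.4 years = 22.9 years.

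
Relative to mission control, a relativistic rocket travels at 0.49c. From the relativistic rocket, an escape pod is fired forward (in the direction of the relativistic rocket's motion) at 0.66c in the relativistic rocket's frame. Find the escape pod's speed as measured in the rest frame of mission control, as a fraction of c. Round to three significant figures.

Relativistic velocity addition: u = (u' + v)/(1 + u'v/c²), with u' = 0.66c and v = 0.49c.
Numerator: 0.66 + 0.49 = 1.15. Denominator: 1 + (0.66)(0.49) = 1.3234.
u = 1.15/1.3234 = 0.86897, so the speed is 0.869c.

0.869c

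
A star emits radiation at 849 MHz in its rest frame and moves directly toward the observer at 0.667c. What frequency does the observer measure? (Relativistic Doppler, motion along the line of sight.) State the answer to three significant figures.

1900 MHz

Relativistic Doppler (source moving toward): f_obs = f_src · √((1+β)/(1−β)).
With β = 0.667: factor = √(1.667/0.333) = 2.2374.
f_obs = 849 × 2.2374 = 1900 MHz.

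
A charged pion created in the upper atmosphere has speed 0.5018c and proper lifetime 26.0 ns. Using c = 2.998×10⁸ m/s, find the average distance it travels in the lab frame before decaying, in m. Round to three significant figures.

4.52 m

Lorentz factor: γ = (1 − 0.25180324)^(−1/2) = 1.1561.
Lab-frame lifetime: Δt = γτ = 1.1561 × 26.0 ns = 30.059 ns.
Distance: d = vΔt = 0.5018 × 2.998×10⁸ m/s × 3.0059×10^-8 s = 4.52 m.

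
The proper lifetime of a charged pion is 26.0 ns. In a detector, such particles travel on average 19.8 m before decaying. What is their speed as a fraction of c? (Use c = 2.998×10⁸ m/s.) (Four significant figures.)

Lab distance = (lab lifetime)·v = γτ·βc, so βγ = d/(cτ) = 19.80/(2.998×10⁸ × 2.600×10^-8) = 2.5402.
With βγ = 2.5402: γ² = 1 + (βγ)² = 7.45262, and β = (βγ)/γ = 2.5402/2.72995 = 0.9305.

0.9305c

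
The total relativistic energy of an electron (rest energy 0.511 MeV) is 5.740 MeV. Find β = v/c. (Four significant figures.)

γ = E/(mc²) = 5.740/0.511 = 11.233.
β = √(1 − 1/γ²) = √(1 − 0.00792517) = √0.99207483 = 0.9960.

0.9960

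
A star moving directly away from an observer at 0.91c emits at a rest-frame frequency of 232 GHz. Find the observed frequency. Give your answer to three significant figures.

Relativistic Doppler (source moving away): f_obs = f_src · √((1−β)/(1+β)).
With β = 0.91: factor = √(0.09/1.91) = 0.21707.
f_obs = 232 × 0.21707 = 50.4 GHz.

50.4 GHz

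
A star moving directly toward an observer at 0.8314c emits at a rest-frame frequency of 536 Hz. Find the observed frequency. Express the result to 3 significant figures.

1770 Hz

Relativistic Doppler (source moving toward): f_obs = f_src · √((1+β)/(1−β)).
With β = 0.8314: factor = √(1.8314/0.1686) = 3.2958.
f_obs = 536 × 3.2958 = 1770 Hz.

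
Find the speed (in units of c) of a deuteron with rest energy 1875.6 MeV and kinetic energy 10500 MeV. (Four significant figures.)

γ = 1 + K/(mc²) = 1 + 10500/1875.6 = 6.5982.
β = √(1 − 1/γ²) = √(1 − 0.0229694) = √0.9770306 = 0.9884.

0.9884c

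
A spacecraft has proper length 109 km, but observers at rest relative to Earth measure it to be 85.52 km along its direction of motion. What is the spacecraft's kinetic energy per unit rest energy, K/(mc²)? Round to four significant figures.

γ = L₀/L = 109/85.52 = 1.27456.
K/(mc²) = γ − 1 = 1.27456 − 1 = 0.2746.

0.2746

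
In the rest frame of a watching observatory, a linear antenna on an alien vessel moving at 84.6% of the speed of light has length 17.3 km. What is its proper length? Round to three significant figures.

32.4 km

γ = 1/√(1 − β²) = 1/√(1 − 0.715716) = 1/√0.284284 = 1/0.533183 = 1.8755.
Proper length: L₀ = γ·L = 1.8755 × 17.3 = 32.4 km.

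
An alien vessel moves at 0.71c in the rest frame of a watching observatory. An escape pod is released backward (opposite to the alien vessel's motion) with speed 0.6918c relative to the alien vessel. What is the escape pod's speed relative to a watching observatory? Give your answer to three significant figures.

0.0358c

Relativistic velocity addition: u = (u' + v)/(1 + u'v/c²), with u' = −0.6918c and v = 0.71c.
Numerator: −0.6918 + 0.71 = 0.0182. Denominator: 1 + (−0.6918)(0.71) = 0.508822.
u = 0.0182/0.508822 = 0.035769, so the speed is 0.0358c.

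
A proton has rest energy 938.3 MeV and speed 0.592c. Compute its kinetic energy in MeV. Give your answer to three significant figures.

Lorentz factor: γ = (1 − 0.350464)^(−1/2) = 1.24079.
Kinetic energy: K = (γ − 1)mc² = (1.24079 − 1) × 938.3 MeV = 0.24079 × 938.3 = 226 MeV.

226 MeV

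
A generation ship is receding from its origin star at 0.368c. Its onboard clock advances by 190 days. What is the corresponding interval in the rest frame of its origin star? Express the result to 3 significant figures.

204 days

With β = 0.368, γ = 1/√(1 − 0.368²) = 1/√0.864576 = 1.0755.
Time dilation: Δt = γ·Δτ = 1.0755 × 190 = 204 days.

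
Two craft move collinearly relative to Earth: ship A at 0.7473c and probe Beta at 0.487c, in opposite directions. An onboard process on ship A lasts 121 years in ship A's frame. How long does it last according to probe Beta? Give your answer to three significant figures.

284 years

Transform ship A's velocity into probe Beta's frame: (0.7473 + 0.487)/(1 + 0.7473·0.487) = 1.2343/1.3639351, so the relative speed is 0.90496c.
At |u| = 0.90496c, γ = (1 − 0.818953)^(−1/2) = 2.3502.
Ship A's interval is proper; time dilation gives Δt_B = γΔτ = 2.3502 × 121 years = 284 years.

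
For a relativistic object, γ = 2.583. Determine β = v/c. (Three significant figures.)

0.922

β = √(1 − 1/γ²) = √(1 − 1/6.671889) = √0.850117 = 0.922.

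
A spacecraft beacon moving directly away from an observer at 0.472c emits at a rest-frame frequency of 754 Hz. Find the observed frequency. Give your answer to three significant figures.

Relativistic Doppler (source moving away): f_obs = f_src · √((1−β)/(1+β)).
With β = 0.472: factor = √(0.528/1.472) = 0.59891.
f_obs = 754 × 0.59891 = 452 Hz.

452 Hz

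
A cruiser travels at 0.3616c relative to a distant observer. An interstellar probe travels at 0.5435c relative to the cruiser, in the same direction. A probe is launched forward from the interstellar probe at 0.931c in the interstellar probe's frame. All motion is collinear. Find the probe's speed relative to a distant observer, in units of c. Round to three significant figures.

0.990c

First combine the probe and interstellar probe (S''→S'): u₁ = (0.931 + 0.5435)/(1 + 0.931×0.5435) = 1.4745/1.5059985 = 0.97908.
Then combine with the cruiser (S'→S): u = (0.97908 + 0.3616)/(1 + 0.97908×0.3616) = 1.34068/1.354035328 = 0.99014.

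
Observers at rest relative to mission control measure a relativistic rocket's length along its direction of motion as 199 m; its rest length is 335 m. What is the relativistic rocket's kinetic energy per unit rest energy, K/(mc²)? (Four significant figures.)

0.6834

From L = L₀/γ: γ = 335/199 = 1.68342.
Since K = (γ−1)mc², K/(mc²) = 1.68342 − 1 = 0.6834.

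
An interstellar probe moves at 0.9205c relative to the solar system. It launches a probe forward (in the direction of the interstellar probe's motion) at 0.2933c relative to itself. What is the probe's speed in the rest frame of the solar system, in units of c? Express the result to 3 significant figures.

0.956c

In units of c, u = (u' + v)/(1 + u'v) with u' = 0.2933 and v = 0.9205.
Numerator: 0.2933 + 0.9205 = 1.2138. Denominator: 1 + (0.2933)(0.9205) = 1.26998265.
u = 1.2138/1.26998265 = 0.95576, so the speed is 0.956c.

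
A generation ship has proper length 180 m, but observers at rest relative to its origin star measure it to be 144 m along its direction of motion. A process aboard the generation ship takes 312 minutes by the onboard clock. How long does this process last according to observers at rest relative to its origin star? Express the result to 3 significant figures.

390 minutes

From L = L₀/γ: γ = 180/144 = 1.25.
Δt = γΔτ = 1.25 × 312 = 390 minutes.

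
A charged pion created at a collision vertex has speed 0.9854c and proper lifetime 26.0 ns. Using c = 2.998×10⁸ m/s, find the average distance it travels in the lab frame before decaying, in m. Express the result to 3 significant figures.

γ = 1/√(1 − β²) = 1/√(1 − 0.97101316) = 1/√0.02898684 = 1/0.170255 = 5.8735.
Lab-frame lifetime: Δt = γτ = 5.8735 × 26.0 ns = 152.71 ns.
Distance: d = vΔt = 0.9854 × 2.998×10⁸ m/s × 1.5271×10^-7 s = 45.1 m.

45.1 m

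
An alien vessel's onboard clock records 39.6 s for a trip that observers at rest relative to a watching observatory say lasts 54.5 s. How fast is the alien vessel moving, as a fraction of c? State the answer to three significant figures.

0.687c

γ = Δt/Δτ = 54.5/39.6 = 1.3763.
β = √(1 − 1/γ²) = √(1 − 0.527927) = √0.472073 = 0.687.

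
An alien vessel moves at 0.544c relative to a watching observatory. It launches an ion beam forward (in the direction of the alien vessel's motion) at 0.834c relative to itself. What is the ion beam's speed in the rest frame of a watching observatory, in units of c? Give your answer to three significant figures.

0.948c

Relativistic velocity addition: u = (u' + v)/(1 + u'v/c²), with u' = 0.834c and v = 0.544c.
Numerator: 0.834 + 0.544 = 1.378. Denominator: 1 + (0.834)(0.544) = 1.453696.
u = 1.378/1.453696 = 0.94793, so the speed is 0.948c.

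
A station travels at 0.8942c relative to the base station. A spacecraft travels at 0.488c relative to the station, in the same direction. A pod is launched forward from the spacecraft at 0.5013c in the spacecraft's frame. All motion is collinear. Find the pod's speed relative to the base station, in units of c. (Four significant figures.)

0.9873c

Apply u = (u'+v)/(1+u'v) twice. Pod in the station frame: (0.5013+0.488)/(1+0.5013·0.488) = 0.9893/1.2446344 = 0.79485c.
That velocity, transformed to the rest frame of the base station: (0.79485+0.8942)/(1+0.79485·0.8942) = 1.68905/1.71075487 = 0.98731c.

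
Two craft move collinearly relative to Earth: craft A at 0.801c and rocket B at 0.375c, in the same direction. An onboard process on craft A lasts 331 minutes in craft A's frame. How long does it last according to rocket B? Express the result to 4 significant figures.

Speed of craft A in rocket B's frame: u = (v_A − v_B)/(1 − v_A v_B/c²) = (0.801 − 0.375)/(1 − 0.801×0.375) = 0.426/0.699625 = 0.6089; |u| = 0.6089c.
At |u| = 0.6089c, γ = (1 − 0.370759)^(−1/2) = 1.2606.
Craft A's interval is proper; time dilation gives Δt_B = γΔτ = 1.2606 × 331 minutes = 417.3 minutes.

417.3 minutes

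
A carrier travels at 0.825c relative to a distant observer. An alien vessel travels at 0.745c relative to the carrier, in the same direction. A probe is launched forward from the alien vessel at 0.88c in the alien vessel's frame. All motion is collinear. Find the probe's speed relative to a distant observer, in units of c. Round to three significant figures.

0.998c

Apply u = (u'+v)/(1+u'v) twice. Probe in the carrier frame: (0.88+0.745)/(1+0.88·0.745) = 1.625/1.6556 = 0.98152c.
That velocity, transformed to the rest frame of a distant observer: (0.98152+0.825)/(1+0.98152·0.825) = 1.80652/1.809754 = 0.99821c.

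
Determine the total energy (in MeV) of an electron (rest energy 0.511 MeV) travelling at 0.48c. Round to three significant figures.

0.582 MeV

With β = 0.48, γ = 1/√(1 − 0.48²) = 1/√0.7696 = 1.1399.
Total energy: E = γmc² = 1.1399 × 0.511 MeV = 0.582 MeV.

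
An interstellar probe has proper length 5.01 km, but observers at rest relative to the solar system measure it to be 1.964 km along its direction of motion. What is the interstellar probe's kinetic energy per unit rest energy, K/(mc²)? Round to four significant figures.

1.551

Length contraction gives γ = L₀/L = 5.01/1.964 = 2.55092.
K/(mc²) = γ − 1 = 2.55092 − 1 = 1.551.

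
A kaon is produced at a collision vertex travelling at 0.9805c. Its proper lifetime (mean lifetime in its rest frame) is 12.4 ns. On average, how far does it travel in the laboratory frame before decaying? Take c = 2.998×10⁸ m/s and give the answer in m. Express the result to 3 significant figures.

γ = 1/√(1 − β²) = 1/√(1 − 0.96138025) = 1/√0.03861975 = 1/0.196519 = 5.0886.
Lab-frame lifetime: Δt = γτ = 5.0886 × 12.4 ns = 63.099 ns.
Distance: d = vΔt = 0.9805 × 2.998×10⁸ m/s × 6.3099×10^-8 s = 18.5 m.

18.5 m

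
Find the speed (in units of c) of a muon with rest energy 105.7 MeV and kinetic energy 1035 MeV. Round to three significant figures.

0.996c

γ = 1 + K/(mc²) = 1 + 1035/105.7 = 10.792.
β = √(1 − 1/γ²) = √(1 − 0.0085861) = √0.9914139 = 0.996.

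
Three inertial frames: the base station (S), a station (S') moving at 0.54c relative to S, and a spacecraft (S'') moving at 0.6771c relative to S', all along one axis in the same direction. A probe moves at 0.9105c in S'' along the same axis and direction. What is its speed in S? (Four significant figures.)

Compose velocities in two stages. Stage 1 (into S'): u₁ = (0.9105+0.6771)/(1+0.9105×0.6771) = 0.98212.
Stage 2 (into S): u = (0.98212+0.54)/(1+0.98212×0.54) = 0.99463, so the speed is 0.9946c.

0.9946c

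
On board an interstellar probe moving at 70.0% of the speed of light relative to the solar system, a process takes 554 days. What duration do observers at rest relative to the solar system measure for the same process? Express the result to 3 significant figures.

776 days

β² = 0.49, so γ = 1/√0.51 = 1.4003.
Time dilation: Δt = γ·Δτ = 1.4003 × 554 = 776 days.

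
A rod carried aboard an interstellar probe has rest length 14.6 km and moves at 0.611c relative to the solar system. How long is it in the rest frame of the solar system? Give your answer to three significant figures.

γ = 1/√(1 − β²) = 1/√(1 − 0.373321) = 1/√0.626679 = 1/0.791631 = 1.2632.
Length contraction: L = L₀/γ = 14.6/1.2632 = 11.6 km.

11.6 km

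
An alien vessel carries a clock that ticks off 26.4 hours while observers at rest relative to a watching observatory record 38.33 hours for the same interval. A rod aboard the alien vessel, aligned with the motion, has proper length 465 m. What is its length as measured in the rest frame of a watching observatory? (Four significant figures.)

From Δt = γΔτ: γ = 38.33/26.4 = 1.45189.
L = L₀/γ = 465/1.45189 = 320.3 m.

320.3 m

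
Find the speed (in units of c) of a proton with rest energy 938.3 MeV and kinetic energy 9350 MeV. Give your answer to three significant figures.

K = (γ−1)mc², so γ = 1 + 9350/938.3 = 10.965.
Then v/c = √(1 − γ⁻²) = √(1 − 0.00831731) = √0.99168269 = 0.996.

0.996c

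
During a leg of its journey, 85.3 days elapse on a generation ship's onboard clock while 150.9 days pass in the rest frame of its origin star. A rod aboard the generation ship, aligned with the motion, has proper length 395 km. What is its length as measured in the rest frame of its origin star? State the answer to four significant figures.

The time-dilation ratio gives γ = 150.9/85.3 = 1.76905.
The rod contracts by the same γ: 395 km / 1.76905 = 223.3 km.

223.3 km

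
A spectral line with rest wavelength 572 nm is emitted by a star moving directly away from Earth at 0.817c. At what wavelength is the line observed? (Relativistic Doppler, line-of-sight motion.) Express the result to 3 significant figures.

Relativistic Doppler for wavelength: λ_obs = λ_src · √((1+β)/(1−β)).
With β = 0.817: factor = √(1.817/0.183) = 3.151.
λ_obs = 572 × 3.151 = 1800 nm.

1800 nm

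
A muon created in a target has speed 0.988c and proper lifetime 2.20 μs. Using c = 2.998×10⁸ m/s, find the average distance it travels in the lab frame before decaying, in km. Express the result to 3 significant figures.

With β = 0.988, γ = 1/√(1 − 0.988²) = 1/√0.023856 = 6.4744.
Lab-frame lifetime: Δt = γτ = 6.4744 × 2.20 μs = 14.244 μs.
Distance: d = vΔt = 0.988 × 2.998×10⁸ m/s × 1.4244×10^-5 s = 4220 m = 4.22 km.

4.22 km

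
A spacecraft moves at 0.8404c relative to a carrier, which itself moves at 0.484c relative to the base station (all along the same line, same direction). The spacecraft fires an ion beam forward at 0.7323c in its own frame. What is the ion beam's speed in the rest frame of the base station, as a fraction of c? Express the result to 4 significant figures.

Compose velocities in two stages. Stage 1 (into S'): u₁ = (0.7323+0.8404)/(1+0.7323×0.8404) = 0.97355.
Stage 2 (into S): u = (0.97355+0.484)/(1+0.97355×0.484) = 0.99072, so the speed is 0.9907c.

0.9907c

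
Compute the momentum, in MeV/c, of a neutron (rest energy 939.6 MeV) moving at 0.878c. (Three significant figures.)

γ = 1/√(1 − β²) = 1/√(1 − 0.770884) = 1/√0.229116 = 1/0.478661 = 2.0892.
Momentum: p = γβ·mc = 2.0892 × 0.878 × 939.6 MeV/c = 1720 MeV/c.

1720 MeV/c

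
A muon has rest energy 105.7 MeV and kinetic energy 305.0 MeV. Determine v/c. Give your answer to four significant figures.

γ = 1 + K/(mc²) = 1 + 305.0/105.7 = 3.8855.
β = √(1 − 1/γ²) = √(1 − 0.0662378) = √0.9337622 = 0.9663.

0.9663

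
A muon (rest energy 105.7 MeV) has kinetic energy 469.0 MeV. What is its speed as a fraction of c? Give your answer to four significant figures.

γ = 1 + K/(mc²) = 1 + 469.0/105.7 = 5.4371.
β = √(1 − 1/γ²) = √(1 − 0.0338271) = √0.9661729 = 0.9829.

0.9829c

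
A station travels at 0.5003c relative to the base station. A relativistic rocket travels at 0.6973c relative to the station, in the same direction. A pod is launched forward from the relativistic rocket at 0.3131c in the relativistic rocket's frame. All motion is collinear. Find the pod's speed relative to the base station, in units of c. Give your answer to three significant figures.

0.940c

Apply u = (u'+v)/(1+u'v) twice. Pod in the station frame: (0.3131+0.6973)/(1+0.3131·0.6973) = 1.0104/1.21832463 = 0.82934c.
That velocity, transformed to the rest frame of the base station: (0.82934+0.5003)/(1+0.82934·0.5003) = 1.32964/1.414918802 = 0.93973c.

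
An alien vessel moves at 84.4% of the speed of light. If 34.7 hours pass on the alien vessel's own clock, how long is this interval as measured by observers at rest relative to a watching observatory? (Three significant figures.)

64.7 hours

With β = 0.844, γ = 1/√(1 − 0.844²) = 1/√0.287664 = 1.8645.
The onboard clock measures proper time, so the interval in the rest frame of a watching observatory is dilated: Δt = γ·Δτ = 1.8645 × 34.7 hours = 64.7 hours.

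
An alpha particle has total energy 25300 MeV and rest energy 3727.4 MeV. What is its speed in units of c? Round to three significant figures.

0.989c

Total energy E = γmc² gives γ = 25300/3727.4 = 6.7876.
Hence β = √(1 − 1/γ²) = √(1 − 0.0217054) = √0.9782946 = 0.989.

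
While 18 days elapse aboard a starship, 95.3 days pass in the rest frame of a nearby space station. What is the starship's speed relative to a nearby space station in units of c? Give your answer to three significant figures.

0.982c

γ = Δt/Δτ = 95.3/18 = 5.2944.
β = √(1 − 1/γ²) = √(1 − 0.0356752) = √0.9643248 = 0.982.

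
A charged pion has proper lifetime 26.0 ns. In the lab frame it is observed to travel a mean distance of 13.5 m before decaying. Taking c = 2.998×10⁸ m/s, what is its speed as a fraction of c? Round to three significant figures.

Let x = d/(cτ) = 13.50 m / (2.998×10⁸ m/s × 2.600×10^-8 s) = 1.7319. Since d = βγcτ, x = βγ = β/√(1−β²).
Solving: β² = x²/(1+x²) = 2.99948/3.99948 = 0.749967, so β = 0.866.

0.866c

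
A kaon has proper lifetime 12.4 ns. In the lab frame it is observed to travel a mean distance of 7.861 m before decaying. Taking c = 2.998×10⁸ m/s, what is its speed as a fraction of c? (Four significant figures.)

0.9040c

d = βγcτ ⇒ βγ = d/(cτ) = 7.861 m / (3.71752 m) = 2.1146.
β = (βγ)/√(1+(βγ)²) = 2.1146/√5.47153 = 0.9040.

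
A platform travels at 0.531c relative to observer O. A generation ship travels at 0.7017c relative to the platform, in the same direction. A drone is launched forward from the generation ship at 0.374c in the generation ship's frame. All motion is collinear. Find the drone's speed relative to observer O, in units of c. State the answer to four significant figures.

Compose velocities in two stages. Stage 1 (into S'): u₁ = (0.374+0.7017)/(1+0.374×0.7017) = 0.85208.
Stage 2 (into S): u = (0.85208+0.531)/(1+0.85208×0.531) = 0.95224, so the speed is 0.9522c.

0.9522c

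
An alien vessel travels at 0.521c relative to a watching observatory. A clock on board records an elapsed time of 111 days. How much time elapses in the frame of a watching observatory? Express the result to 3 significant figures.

β² = 0.271441, so γ = 1/√0.728559 = 1.1716.
Time dilation: Δt = γ·Δτ = 1.1716 × 111 = 130 days.

130 days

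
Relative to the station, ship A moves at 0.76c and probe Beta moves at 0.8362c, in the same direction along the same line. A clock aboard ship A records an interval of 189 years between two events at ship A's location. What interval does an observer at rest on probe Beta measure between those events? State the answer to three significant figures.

Transform ship A's velocity into probe Beta's frame: (0.76 − 0.8362)/(1 − 0.76·0.8362) = −0.0762/0.364488, so the relative speed is 0.20906c.
At |u| = 0.20906c, γ = (1 − 0.0437061)^(−1/2) = 1.0226.
The clock on ship A records proper time, so probe Beta measures Δt = γΔτ = 1.0226 × 189 = 193 years.

193 years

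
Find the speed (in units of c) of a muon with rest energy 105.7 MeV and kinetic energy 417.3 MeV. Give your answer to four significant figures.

γ = 1 + K/(mc²) = 1 + 417.3/105.7 = 4.948.
β = √(1 − 1/γ²) = √(1 − 0.0408452) = √0.9591548 = 0.9794.

0.9794c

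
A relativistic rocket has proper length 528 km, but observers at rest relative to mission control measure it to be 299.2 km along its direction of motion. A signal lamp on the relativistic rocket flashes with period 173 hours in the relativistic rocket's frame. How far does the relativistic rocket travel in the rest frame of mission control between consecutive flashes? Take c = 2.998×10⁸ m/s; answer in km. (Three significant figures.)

2.71×10^11 km

From L = L₀/γ: γ = 528/299.2 = 1.76471.
β = √(1 − 1/γ²) = 0.82395. Lab-frame period = γτ = 1.76471×173 hours = 305.29 hours. Distance = βc × γτ = 0.82395 × 2.998×10⁸ m/s × 1099044 s = 2.7149×10^14 m = 2.71×10^11 km.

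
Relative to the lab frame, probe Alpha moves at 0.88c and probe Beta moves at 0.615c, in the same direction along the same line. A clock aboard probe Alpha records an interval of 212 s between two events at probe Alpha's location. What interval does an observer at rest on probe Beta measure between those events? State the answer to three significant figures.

260 s

The velocity of probe Alpha relative to probe Beta is (0.88 − 0.615)c / (1 − 0.88×0.615) = 0.57759c; relative speed 0.57759c.
At |u| = 0.57759c, γ = (1 − 0.33361)^(−1/2) = 1.225.
The clock on probe Alpha records proper time, so probe Beta measures Δt = γΔτ = 1.225 × 212 = 260 s.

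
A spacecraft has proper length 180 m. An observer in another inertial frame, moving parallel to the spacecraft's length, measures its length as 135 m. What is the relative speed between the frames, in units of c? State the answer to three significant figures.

Length contraction gives γ = L₀/L = 180/135 = 1.3333.
β = √(1 − 1/γ²) = √0.437472 = 0.661.

0.661c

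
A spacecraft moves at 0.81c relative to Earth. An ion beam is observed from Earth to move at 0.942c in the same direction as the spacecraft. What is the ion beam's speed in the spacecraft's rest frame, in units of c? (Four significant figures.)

Transform to the spacecraft's frame: u' = (u − v)/(1 − uv/c²).
u' = (0.942 − 0.81)/(1 − 0.942×0.81) = 0.132/0.23698 = 0.55701.
Speed in the spacecraft's frame: 0.5570c (in the same direction).

0.5570c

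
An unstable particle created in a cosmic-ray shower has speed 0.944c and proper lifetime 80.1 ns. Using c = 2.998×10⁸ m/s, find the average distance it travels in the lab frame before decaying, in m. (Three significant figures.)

68.7 m

Lorentz factor: γ = (1 − 0.891136)^(−1/2) = 3.0308.
Lab-frame lifetime: Δt = γτ = 3.0308 × 80.1 ns = 242.77 ns.
Distance: d = vΔt = 0.944 × 2.998×10⁸ m/s × 2.4277×10^-7 s = 68.7 m.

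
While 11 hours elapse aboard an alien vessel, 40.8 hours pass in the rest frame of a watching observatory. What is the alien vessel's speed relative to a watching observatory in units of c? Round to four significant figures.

0.9630c

γ = Δt/Δτ = 40.8/11 = 3.7091.
β = √(1 − 1/γ²) = √(1 − 0.072688) = √0.927312 = 0.9630.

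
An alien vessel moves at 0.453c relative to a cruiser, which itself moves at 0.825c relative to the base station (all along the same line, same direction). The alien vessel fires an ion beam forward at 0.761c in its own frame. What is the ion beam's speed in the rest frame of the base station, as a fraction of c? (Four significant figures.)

0.9902c

Apply u = (u'+v)/(1+u'v) twice. Ion beam in the cruiser frame: (0.761+0.453)/(1+0.761·0.453) = 1.214/1.344733 = 0.90278c.
That velocity, transformed to the rest frame of the base station: (0.90278+0.825)/(1+0.90278·0.825) = 1.72778/1.7447935 = 0.99025c.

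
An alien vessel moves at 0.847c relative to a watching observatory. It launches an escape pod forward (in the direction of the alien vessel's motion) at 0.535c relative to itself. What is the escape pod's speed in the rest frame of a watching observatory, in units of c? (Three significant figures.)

In units of c, u = (u' + v)/(1 + u'v) with u' = 0.535 and v = 0.847.
Numerator: 0.535 + 0.847 = 1.382. Denominator: 1 + (0.535)(0.847) = 1.453145.
u = 1.382/1.453145 = 0.95104, so the speed is 0.951c.

0.951c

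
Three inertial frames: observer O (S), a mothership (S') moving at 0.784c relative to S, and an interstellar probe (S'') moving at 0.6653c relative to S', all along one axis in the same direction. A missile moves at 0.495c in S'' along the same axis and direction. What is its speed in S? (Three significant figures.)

0.984c

First combine the missile and interstellar probe (S''→S'): u₁ = (0.495 + 0.6653)/(1 + 0.495×0.6653) = 1.1603/1.3293235 = 0.87285.
Then combine with the mothership (S'→S): u = (0.87285 + 0.784)/(1 + 0.87285×0.784) = 1.65685/1.6843144 = 0.98369.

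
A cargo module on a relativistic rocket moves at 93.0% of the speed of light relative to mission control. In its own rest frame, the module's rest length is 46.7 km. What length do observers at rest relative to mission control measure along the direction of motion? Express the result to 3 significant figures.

17.2 km

γ = 1/√(1 − β²) = 1/√(1 − 0.8649) = 1/√0.1351 = 1/0.36756 = 2.7206.
Along the direction of motion the measured length is L₀/γ = 46.7/2.7206 = 17.2 km.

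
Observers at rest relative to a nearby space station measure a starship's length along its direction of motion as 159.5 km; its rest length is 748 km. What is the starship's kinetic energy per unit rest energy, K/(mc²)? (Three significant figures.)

From L = L₀/γ: γ = 748/159.5 = 4.68966.
Since K = (γ−1)mc², K/(mc²) = 4.68966 − 1 = 3.69.

3.69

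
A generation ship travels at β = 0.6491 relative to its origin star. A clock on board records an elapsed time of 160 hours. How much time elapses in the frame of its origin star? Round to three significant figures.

210 hours

Lorentz factor: γ = (1 − 0.42133081)^(−1/2) = 1.3146.
Time dilation: Δt = γ·Δτ = 1.3146 × 160 = 210 hours.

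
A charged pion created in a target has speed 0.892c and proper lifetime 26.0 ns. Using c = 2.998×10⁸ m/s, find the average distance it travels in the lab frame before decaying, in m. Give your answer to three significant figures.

Lorentz factor: γ = (1 − 0.795664)^(−1/2) = 2.2122.
Lab-frame lifetime: Δt = γτ = 2.2122 × 26.0 ns = 57.517 ns.
Distance: d = vΔt = 0.892 × 2.998×10⁸ m/s × 5.7517×10^-8 s = 15.4 m.

15.4 m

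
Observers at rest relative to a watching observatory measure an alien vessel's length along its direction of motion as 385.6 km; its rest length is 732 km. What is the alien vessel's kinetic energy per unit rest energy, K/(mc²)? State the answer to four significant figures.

From L = L₀/γ: γ = 732/385.6 = 1.89834.
Since K = (γ−1)mc², K/(mc²) = 1.89834 − 1 = 0.8983.

0.8983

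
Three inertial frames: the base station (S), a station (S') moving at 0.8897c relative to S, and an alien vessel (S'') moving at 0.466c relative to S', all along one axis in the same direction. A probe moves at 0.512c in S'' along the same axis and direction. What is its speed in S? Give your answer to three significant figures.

First combine the probe and alien vessel (S''→S'): u₁ = (0.512 + 0.466)/(1 + 0.512×0.466) = 0.978/1.238592 = 0.78961.
Then combine with the station (S'→S): u = (0.78961 + 0.8897)/(1 + 0.78961×0.8897) = 1.67931/1.702516017 = 0.98637.

0.986c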